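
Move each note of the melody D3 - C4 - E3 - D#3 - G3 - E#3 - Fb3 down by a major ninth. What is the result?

D3 → C2
C4 → Bb2
E3 → D2
D#3 → C#2
G3 → F2
E#3 → D#2
Fb3 → Ebb2

C2 Bb2 D2 C#2 F2 D#2 Ebb2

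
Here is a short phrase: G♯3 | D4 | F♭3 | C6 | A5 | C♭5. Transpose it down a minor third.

E#3 B3 Db3 A5 F#5 Ab4

G#3: a third down reaches E, and 3 semitones makes it E#3.
A minor third down from D4 gives B3.
Fb3 down a minor third is Db3.
A minor third down from C6 gives A5.
A minor third down from A5 gives F#5.
Cb5: a third down reaches A, and 3 semitones makes it Ab4.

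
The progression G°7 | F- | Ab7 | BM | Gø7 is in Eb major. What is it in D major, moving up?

F#°7 E- G7 A#M F#ø7

Eb major up to D major is a major seventh; each chord root moves by that interval while the quality stays the same.
G°7: root G up a major seventh → F#, giving F#°7.
F-: root F up a major seventh → E, giving E-.
Ab7: root Ab up a major seventh → G, giving G7.
BM: root B up a major seventh → A#, giving A#M.
Gø7: root G up a major seventh → F#, giving F#ø7.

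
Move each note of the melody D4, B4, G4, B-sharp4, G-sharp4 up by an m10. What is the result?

F5 D6 Bb5 D#6 B5

D4 to F5
B4 to D6
G4 to Bb5
B#4 to D#6
G#4 to B5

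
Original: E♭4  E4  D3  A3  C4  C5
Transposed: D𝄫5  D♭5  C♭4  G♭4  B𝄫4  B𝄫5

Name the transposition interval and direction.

From Eb4 to Dbb5 is 7 letter names — a seventh of some quality.
Eb4 to Dbb5 is 9 semitones, which makes it a diminished seventh; the second version is higher, so the direction is up.
Checking another pair — C5 → Bbb5 — gives the same interval.

up a diminished seventh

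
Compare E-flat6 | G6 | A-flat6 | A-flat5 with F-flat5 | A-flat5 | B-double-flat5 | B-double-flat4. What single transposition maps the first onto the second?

Take the first pair: Eb6 → Fb5. E to F spans 7 letter names, so the interval is some kind of seventh.
Fb5 to Eb6 is 11 semitones, which makes it a major seventh; the second version is lower, so the direction is down.
Checking another pair — Ab5 → Bbb4 — gives the same interval.

down a major seventh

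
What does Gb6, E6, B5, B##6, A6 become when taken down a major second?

Gb6 gives Fb6
E6 gives D6
B5 gives A5
B##6 gives A##6
A6 gives G6

Fb6 D6 A5 A##6 G6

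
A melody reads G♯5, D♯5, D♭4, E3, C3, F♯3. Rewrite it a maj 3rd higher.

B#5 F##5 F4 G#3 E3 A#3

G#5 up a major third is B#5.
D#5 up a major third is F##5.
A major third up from Db4 gives F4.
E3 up a major third is G#3.
C3: a third up reaches E, and 4 semitones makes it E3.
F#3 up a major third is A#3.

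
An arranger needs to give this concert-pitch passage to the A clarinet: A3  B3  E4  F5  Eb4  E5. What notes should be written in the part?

Written C4 sounds as A3 on the A clarinet, so concert pitches are written a minor third up.
A3 becomes C4
B3 becomes D4
E4 becomes G4
F5 becomes Ab5
Eb4 becomes Gb4
E5 becomes G5

C4 D4 G4 Ab5 Gb4 G5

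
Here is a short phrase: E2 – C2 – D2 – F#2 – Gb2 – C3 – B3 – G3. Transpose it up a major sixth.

C#3 A2 B2 D#3 Eb3 A3 G#4 E4

E2 → C#3
C2 → A2
D2 → B2
F#2 → D#3
Gb2 → Eb3
C3 → A3
B3 → G#4
G3 → E4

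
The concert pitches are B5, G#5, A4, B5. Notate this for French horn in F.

Written C4 sounds as F3 on the French horn in F, so concert pitches are written a perfect fifth up.
B5 → F#6
G#5 → D#6
A4 → E5
B5 → F#6

F#6 D#6 E5 F#6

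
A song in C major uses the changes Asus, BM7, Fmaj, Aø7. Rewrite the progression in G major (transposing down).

Esus F#M7 Cmaj Eø7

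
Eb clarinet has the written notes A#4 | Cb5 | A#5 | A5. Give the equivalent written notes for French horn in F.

First find concert pitch: the Eb clarinet sounds a minor third above written, so A#4 Cb5 A#5 A5 sounds C#5 Ebb5 C#6 C6.
Then write for French horn in F: it sounds a perfect fifth below written, so the part must be a perfect fifth above concert.
C#5 → G#5
Ebb5 → Bbb5
C#6 → G#6
C6 → G6

G#5 Bbb5 G#6 G6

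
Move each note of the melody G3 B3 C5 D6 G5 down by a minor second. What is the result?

F#3 A#3 B4 C#6 F#5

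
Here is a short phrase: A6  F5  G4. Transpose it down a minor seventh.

A6 gives B5
F5 gives G4
G4 gives A3

B5 G4 A3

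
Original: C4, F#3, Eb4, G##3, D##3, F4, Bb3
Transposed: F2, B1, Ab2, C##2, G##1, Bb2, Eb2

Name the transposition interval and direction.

From C4 to F2 is 12 letter names — a twelfth of some quality.
F2 to C4 is 19 semitones, which makes it a perfect twelfth; the second version is lower, so the direction is down.
Checking another pair — Bb3 → Eb2 — gives the same interval.

down a perfect twelfth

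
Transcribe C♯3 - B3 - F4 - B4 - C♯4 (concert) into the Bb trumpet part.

The Bb trumpet sounds a major second below written, so the written part must be a major second above concert — transpose each note up.
C#3 to D#3
B3 to C#4
F4 to G4
B4 to C#5
C#4 to D#4

D#3 C#4 G4 C#5 D#4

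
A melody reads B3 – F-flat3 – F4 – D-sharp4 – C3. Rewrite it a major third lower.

G3 Dbb3 Db4 B3 Ab2

B3 becomes G3
Fb3 becomes Dbb3
F4 becomes Db4
D#4 becomes B3
C3 becomes Ab2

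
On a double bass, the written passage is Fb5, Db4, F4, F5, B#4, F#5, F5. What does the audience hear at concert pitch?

The double bass sounds a perfect octave below written, so transpose each written note down a perfect octave.
Fb5 gives Fb4
Db4 gives Db3
F4 gives F3
F5 gives F4
B#4 gives B#3
F#5 gives F#4
F5 gives F4

Fb4 Db3 F3 F4 B#3 F#4 F4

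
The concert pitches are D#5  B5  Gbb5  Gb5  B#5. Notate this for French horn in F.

A#5 F#6 Dbb6 Db6 F##6

Written C4 sounds as F3 on the French horn in F, so concert pitches are written a perfect fifth up.
D#5 to A#5
B5 to F#6
Gbb5 to Dbb6
Gb5 to Db6
B#5 to F##6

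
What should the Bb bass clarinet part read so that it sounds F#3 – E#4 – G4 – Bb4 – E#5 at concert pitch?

G#4 F##5 A5 C6 F##6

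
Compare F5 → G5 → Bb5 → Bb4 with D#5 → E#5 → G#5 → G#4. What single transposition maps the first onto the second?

down a diminished third

Take the first pair: F5 → D#5. F to D spans 3 letter names, so the interval is some kind of third.
D#5 to F5 is 2 semitones, which makes it a diminished third; the second version is lower, so the direction is down.
Checking another pair — Bb4 → G#4 — gives the same interval.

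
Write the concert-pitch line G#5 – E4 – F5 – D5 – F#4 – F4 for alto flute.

Written C4 sounds as G3 on the alto flute, so concert pitches are written a perfect fourth up.
G#5 gives C#6
E4 gives A4
F5 gives Bb5
D5 gives G5
F#4 gives B4
F4 gives Bb4

C#6 A4 Bb5 G5 B4 Bb4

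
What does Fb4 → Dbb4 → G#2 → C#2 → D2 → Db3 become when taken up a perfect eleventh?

Fb4 up a perfect eleventh is Bbb5.
Dbb4 up a perfect eleventh is Gbb5.
G#2 up a perfect eleventh is C#4.
A perfect eleventh up from C#2 gives F#3.
D2 up a perfect eleventh is G3.
A perfect eleventh up from Db3 gives Gb4.

Bbb5 Gbb5 C#4 F#3 G3 Gb4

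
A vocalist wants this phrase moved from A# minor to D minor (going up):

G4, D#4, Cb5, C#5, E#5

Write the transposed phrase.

Cb5 G4 Fbb5 F5 A5

A# minor to D minor up is a diminished fourth, so every note moves up by that interval.
G4 → Cb5
D#4 → G4
Cb5 → Fbb5
C#5 → F5
E#5 → A5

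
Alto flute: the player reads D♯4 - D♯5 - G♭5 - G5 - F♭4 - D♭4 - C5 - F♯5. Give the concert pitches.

A#3 A#4 Db5 D5 Cb4 Ab3 G4 C#5

Written C4 on the alto flute sounds as G3, a perfect fourth lower; apply that shift to every note.
D#4 -> A#3
D#5 -> A#4
Gb5 -> Db5
G5 -> D5
Fb4 -> Cb4
Db4 -> Ab3
C5 -> G4
F#5 -> C#5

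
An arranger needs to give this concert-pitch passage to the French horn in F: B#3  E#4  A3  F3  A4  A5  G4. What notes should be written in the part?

The French horn in F sounds a perfect fifth below written, so the written part must be a perfect fifth above concert — transpose each note up.
B#3 → F##4
E#4 → B#4
A3 → E4
F3 → C4
A4 → E5
A5 → E6
G4 → D5

F##4 B#4 E4 C4 E5 E6 D5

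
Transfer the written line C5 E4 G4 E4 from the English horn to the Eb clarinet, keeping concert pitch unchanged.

D4 F#3 A3 F#3

First find concert pitch: the English horn sounds a perfect fifth below written, so C5 E4 G4 E4 sounds F4 A3 C4 A3.
Then write for Eb clarinet: it sounds a minor third above written, so the part must be a minor third below concert.
F4 → D4
A3 → F#3
C4 → A3
A3 → F#3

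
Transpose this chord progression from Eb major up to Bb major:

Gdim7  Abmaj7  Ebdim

Ddim7 Ebmaj7 Bbdim

Eb major up to Bb major is a perfect fifth; each chord root moves by that interval while the quality stays the same.
Gdim7: root G up a perfect fifth → D, giving Ddim7.
Abmaj7: root Ab up a perfect fifth → Eb, giving Ebmaj7.
Ebdim: root Eb up a perfect fifth → Bb, giving Bbdim.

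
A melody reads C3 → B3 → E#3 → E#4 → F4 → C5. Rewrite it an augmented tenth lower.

Abb1 Gb2 C2 C3 Dbb3 Abb3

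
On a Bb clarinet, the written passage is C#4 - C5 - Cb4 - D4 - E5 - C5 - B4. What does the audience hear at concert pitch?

The Bb clarinet sounds a major second below written, so transpose each written note down a major second.
C#4 -> B3
C5 -> Bb4
Cb4 -> Bbb3
D4 -> C4
E5 -> D5
C5 -> Bb4
B4 -> A4

B3 Bb4 Bbb3 C4 D5 Bb4 A4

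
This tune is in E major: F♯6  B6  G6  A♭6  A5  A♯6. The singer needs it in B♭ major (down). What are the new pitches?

C6 F6 Db6 Ebb6 Eb5 E6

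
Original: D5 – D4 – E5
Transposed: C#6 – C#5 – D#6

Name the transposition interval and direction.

From D5 to C#6 is 7 letter names — a seventh of some quality.
D5 to C#6 is 11 semitones, which makes it a major seventh; the second version is higher, so the direction is up.
Checking another pair — E5 → D#6 — gives the same interval.

up a major seventh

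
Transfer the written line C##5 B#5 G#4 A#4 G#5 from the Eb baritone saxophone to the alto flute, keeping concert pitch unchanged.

First find concert pitch: the Eb baritone saxophone sounds a major thirteenth below written, so C##5 B#5 G#4 A#4 G#5 sounds E#3 D#4 B2 C#3 B3.
Then write for alto flute: it sounds a perfect fourth below written, so the part must be a perfect fourth above concert.
E#3 → A#3
D#4 → G#4
B2 → E3
C#3 → F#3
B3 → E4

A#3 G#4 E3 F#3 E4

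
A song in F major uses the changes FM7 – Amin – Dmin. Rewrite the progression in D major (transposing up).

F major up to D major is a major sixth; each chord root moves by that interval while the quality stays the same.
FM7: root F up a major sixth → D, giving DM7.
Amin: root A up a major sixth → F#, giving F#min.
Dmin: root D up a major sixth → B, giving Bmin.

DM7 F#min Bmin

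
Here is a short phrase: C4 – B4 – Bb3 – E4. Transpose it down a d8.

C#3 B#3 B2 E#3

C4 → C#3
B4 → B#3
Bb3 → B2
E4 → E#3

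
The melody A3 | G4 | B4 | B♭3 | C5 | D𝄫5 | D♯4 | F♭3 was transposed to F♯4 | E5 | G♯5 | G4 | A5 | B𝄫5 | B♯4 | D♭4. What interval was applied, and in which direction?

up a major sixth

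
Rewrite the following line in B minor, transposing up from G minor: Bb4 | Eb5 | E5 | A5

G minor to B minor up is a major third, so every note moves up by that interval.
Bb4 -> D5
Eb5 -> G5
E5 -> G#5
A5 -> C#6

D5 G5 G#5 C#6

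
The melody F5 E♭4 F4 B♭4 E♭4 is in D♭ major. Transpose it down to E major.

D♭ major to E major down is a diminished seventh, so every note moves down by that interval.
F5 → G#4
Eb4 → F#3
F4 → G#3
Bb4 → C#4
Eb4 → F#3

G#4 F#3 G#3 C#4 F#3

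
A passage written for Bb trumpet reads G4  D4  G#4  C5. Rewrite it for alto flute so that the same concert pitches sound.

Bb4 F4 B4 Eb5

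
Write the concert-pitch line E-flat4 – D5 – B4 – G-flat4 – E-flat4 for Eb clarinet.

Written C4 sounds as Eb4 on the Eb clarinet, so concert pitches are written a minor third down.
Eb4 gives C4
D5 gives B4
B4 gives G#4
Gb4 gives Eb4
Eb4 gives C4

C4 B4 G#4 Eb4 C4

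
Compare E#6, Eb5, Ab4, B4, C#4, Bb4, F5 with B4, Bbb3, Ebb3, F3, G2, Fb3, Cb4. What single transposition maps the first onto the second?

Take the first pair: E#6 → B4. E to B spans 11 letter names, so the interval is some kind of eleventh.
B4 to E#6 is 18 semitones, which makes it an augmented eleventh; the second version is lower, so the direction is down.
Checking another pair — F5 → Cb4 — gives the same interval.

down an augmented eleventh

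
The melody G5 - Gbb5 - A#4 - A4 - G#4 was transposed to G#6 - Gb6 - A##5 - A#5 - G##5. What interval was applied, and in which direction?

up an augmented octave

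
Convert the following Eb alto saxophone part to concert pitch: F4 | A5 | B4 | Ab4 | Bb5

Ab3 C5 D4 Cb4 Db5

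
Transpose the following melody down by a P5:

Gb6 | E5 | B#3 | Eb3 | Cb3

Gb6 gives Cb6
E5 gives A4
B#3 gives E#3
Eb3 gives Ab2
Cb3 gives Fb2

Cb6 A4 E#3 Ab2 Fb2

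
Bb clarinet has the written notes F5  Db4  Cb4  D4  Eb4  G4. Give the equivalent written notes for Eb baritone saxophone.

First find concert pitch: the Bb clarinet sounds a major second below written, so F5 Db4 Cb4 D4 Eb4 G4 sounds Eb5 Cb4 Bbb3 C4 Db4 F4.
Then write for Eb baritone saxophone: it sounds a major thirteenth below written, so the part must be a major thirteenth above concert.
Eb5 → C7
Cb4 → Ab5
Bbb3 → Gb5
C4 → A5
Db4 → Bb5
F4 → D6

C7 Ab5 Gb5 A5 Bb5 D6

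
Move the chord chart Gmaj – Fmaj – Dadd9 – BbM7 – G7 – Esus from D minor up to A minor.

Dmaj Cmaj Aadd9 FM7 D7 Bsus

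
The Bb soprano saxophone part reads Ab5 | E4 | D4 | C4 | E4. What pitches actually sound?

Gb5 D4 C4 Bb3 D4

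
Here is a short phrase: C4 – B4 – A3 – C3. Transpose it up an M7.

B4 A#5 G#4 B3

A major seventh up from C4 gives B4.
B4 up a major seventh is A#5.
A3: a seventh up reaches G, and 11 semitones makes it G#4.
A major seventh up from C3 gives B3.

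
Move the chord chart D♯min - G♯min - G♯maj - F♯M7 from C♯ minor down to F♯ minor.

G#min C#min C#maj BM7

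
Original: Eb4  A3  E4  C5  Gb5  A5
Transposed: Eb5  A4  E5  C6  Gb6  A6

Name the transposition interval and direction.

up a perfect octave

From Eb4 to Eb5 is 8 letter names — an octave of some quality.
Eb4 to Eb5 is 12 semitones, which makes it a perfect octave; the second version is higher, so the direction is up.
Checking another pair — A5 → A6 — gives the same interval.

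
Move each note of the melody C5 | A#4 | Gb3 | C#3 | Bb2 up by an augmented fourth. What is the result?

C5 up an augmented fourth is F#5.
A#4 up an augmented fourth is D##5.
Gb3: a fourth up reaches C, and 6 semitones makes it C4.
An augmented fourth up from C#3 gives F##3.
Bb2 up an augmented fourth is E3.

F#5 D##5 C4 F##3 E3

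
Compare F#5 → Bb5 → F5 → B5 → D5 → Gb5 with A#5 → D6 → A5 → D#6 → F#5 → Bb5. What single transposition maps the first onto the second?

up a major third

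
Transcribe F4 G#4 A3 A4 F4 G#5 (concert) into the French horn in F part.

C5 D#5 E4 E5 C5 D#6

The French horn in F sounds a perfect fifth below written, so the written part must be a perfect fifth above concert — transpose each note up.
F4 → C5
G#4 → D#5
A3 → E4
A4 → E5
F4 → C5
G#5 → D#6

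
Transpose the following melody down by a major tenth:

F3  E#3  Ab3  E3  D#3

Db2 C#2 Fb2 C2 B1

F3 becomes Db2
E#3 becomes C#2
Ab3 becomes Fb2
E3 becomes C2
D#3 becomes B1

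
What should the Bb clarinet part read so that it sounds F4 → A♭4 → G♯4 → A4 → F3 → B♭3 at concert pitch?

G4 Bb4 A#4 B4 G3 C4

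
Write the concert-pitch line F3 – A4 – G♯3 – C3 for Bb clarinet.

G3 B4 A#3 D3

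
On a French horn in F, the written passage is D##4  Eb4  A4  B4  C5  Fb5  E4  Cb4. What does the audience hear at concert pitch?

G##3 Ab3 D4 E4 F4 Bbb4 A3 Fb3

Written C4 on the French horn in F sounds as F3, a perfect fifth lower; apply that shift to every note.
D##4 → G##3
Eb4 → Ab3
A4 → D4
B4 → E4
C5 → F4
Fb5 → Bbb4
E4 → A3
Cb4 → Fb3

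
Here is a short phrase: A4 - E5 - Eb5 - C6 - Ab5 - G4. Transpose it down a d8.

A#3 E#4 E4 C#5 A4 G#3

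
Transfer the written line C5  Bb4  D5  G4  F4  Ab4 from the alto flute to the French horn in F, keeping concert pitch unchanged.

D5 C5 E5 A4 G4 Bb4

First find concert pitch: the alto flute sounds a perfect fourth below written, so C5 Bb4 D5 G4 F4 Ab4 sounds G4 F4 A4 D4 C4 Eb4.
Then write for French horn in F: it sounds a perfect fifth below written, so the part must be a perfect fifth above concert.
G4 → D5
F4 → C5
A4 → E5
D4 → A4
C4 → G4
Eb4 → Bb4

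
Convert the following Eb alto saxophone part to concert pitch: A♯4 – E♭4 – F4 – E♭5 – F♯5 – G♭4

Written C4 on the Eb alto saxophone sounds as Eb3, a major sixth lower; apply that shift to every note.
A#4 -> C#4
Eb4 -> Gb3
F4 -> Ab3
Eb5 -> Gb4
F#5 -> A4
Gb4 -> Bbb3

C#4 Gb3 Ab3 Gb4 A4 Bbb3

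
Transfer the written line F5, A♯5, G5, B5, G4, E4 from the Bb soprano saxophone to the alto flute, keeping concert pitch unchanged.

Ab5 C#6 Bb5 D6 Bb4 G4

First find concert pitch: the Bb soprano saxophone sounds a major second below written, so F5 A♯5 G5 B5 G4 E4 sounds Eb5 G#5 F5 A5 F4 D4.
Then write for alto flute: it sounds a perfect fourth below written, so the part must be a perfect fourth above concert.
Eb5 → Ab5
G#5 → C#6
F5 → Bb5
A5 → D6
F4 → Bb4
D4 → G4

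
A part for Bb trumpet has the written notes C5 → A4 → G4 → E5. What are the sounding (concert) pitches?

Bb4 G4 F4 D5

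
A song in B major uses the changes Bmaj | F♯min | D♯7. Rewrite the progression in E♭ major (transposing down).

Ebmaj Bbmin G7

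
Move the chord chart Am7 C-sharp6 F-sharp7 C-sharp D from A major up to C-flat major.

Cbm7 Eb6 Ab7 Eb Fb

A major up to C-flat major is a diminished third; each chord root moves by that interval while the quality stays the same.
Am7: root A up a diminished third → Cb, giving Cbm7.
C-sharp6: root C-sharp up a diminished third → Eb, giving Eb6.
F-sharp7: root F-sharp up a diminished third → Ab, giving Ab7.
C-sharp: root C-sharp up a diminished third → Eb, giving Eb.
D: root D up a diminished third → Fb, giving Fb.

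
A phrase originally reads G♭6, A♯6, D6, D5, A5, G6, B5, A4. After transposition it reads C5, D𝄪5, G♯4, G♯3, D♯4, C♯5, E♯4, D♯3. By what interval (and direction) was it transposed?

down a diminished twelfth

Take the first pair: Gb6 → C5. G to C spans 12 letter names, so the interval is some kind of twelfth.
C5 to Gb6 is 18 semitones, which makes it a diminished twelfth; the second version is lower, so the direction is down.
Checking another pair — A4 → D#3 — gives the same interval.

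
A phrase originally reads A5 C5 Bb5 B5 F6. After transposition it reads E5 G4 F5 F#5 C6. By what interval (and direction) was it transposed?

From A5 to E5 is 4 letter names — a fourth of some quality.
E5 to A5 is 5 semitones, which makes it a perfect fourth; the second version is lower, so the direction is down.
Checking another pair — F6 → C6 — gives the same interval.

down a perfect fourth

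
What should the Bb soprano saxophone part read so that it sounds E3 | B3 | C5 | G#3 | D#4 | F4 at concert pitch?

Written C4 sounds as Bb3 on the Bb soprano saxophone, so concert pitches are written a major second up.
E3 gives F#3
B3 gives C#4
C5 gives D5
G#3 gives A#3
D#4 gives E#4
F4 gives G4

F#3 C#4 D5 A#3 E#4 G4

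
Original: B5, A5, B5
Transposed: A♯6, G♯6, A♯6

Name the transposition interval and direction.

up a major seventh

From B5 to A#6 is 7 letter names — a seventh of some quality.
B5 to A#6 is 11 semitones, which makes it a major seventh; the second version is higher, so the direction is up.
Checking another pair — B5 → A#6 — gives the same interval.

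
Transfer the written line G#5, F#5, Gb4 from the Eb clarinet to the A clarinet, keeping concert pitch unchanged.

D6 C6 Dbb5

First find concert pitch: the Eb clarinet sounds a minor third above written, so G#5 F#5 Gb4 sounds B5 A5 Bbb4.
Then write for A clarinet: it sounds a minor third below written, so the part must be a minor third above concert.
B5 → D6
A5 → C6
Bbb4 → Dbb5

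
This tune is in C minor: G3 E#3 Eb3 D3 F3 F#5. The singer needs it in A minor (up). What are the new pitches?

E4 C##4 C4 B3 D4 D#6

C minor to A minor up is a major sixth, so every note moves up by that interval.
G3 -> E4
E#3 -> C##4
Eb3 -> C4
D3 -> B3
F3 -> D4
F#5 -> D#6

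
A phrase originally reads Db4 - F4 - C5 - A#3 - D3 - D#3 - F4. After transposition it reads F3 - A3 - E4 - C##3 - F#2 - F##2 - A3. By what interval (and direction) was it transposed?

down a minor sixth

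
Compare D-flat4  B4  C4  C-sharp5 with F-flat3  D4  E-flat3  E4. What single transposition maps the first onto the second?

down a major sixth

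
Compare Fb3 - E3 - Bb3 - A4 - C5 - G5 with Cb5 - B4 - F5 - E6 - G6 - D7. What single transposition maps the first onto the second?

Take the first pair: Fb3 → Cb5. F to C spans 12 letter names, so the interval is some kind of twelfth.
Fb3 to Cb5 is 19 semitones, which makes it a perfect twelfth; the second version is higher, so the direction is up.
Checking another pair — G5 → D7 — gives the same interval.

up a perfect twelfth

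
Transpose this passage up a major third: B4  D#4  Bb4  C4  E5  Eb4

B4 gives D#5
D#4 gives F##4
Bb4 gives D5
C4 gives E4
E5 gives G#5
Eb4 gives G4

D#5 F##4 D5 E4 G#5 G4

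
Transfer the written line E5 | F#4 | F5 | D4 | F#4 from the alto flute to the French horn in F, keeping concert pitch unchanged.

First find concert pitch: the alto flute sounds a perfect fourth below written, so E5 F#4 F5 D4 F#4 sounds B4 C#4 C5 A3 C#4.
Then write for French horn in F: it sounds a perfect fifth below written, so the part must be a perfect fifth above concert.
B4 → F#5
C#4 → G#4
C5 → G5
A3 → E4
C#4 → G#4

F#5 G#4 G5 E4 G#4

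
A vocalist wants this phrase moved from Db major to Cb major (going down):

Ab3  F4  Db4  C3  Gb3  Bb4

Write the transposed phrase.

From Db down to Cb is a major second; apply that to each pitch.
Ab3 to Gb3
F4 to Eb4
Db4 to Cb4
C3 to Bb2
Gb3 to Fb3
Bb4 to Ab4

Gb3 Eb4 Cb4 Bb2 Fb3 Ab4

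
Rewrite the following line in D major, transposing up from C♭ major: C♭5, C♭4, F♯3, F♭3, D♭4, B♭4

From C♭ up to D is an augmented second; apply that to each pitch.
Cb5 → D5
Cb4 → D4
F#3 → G##3
Fb3 → G3
Db4 → E4
Bb4 → C#5

D5 D4 G##3 G3 E4 C#5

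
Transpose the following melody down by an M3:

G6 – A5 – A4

Eb6 F5 F4

G6 down a major third is Eb6.
A5 down a major third is F5.
A4: a third down reaches F, and 4 semitones makes it F4.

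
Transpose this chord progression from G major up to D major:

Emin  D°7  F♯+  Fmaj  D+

Bmin A°7 C#+ Cmaj A+

G major up to D major is a perfect fifth; each chord root moves by that interval while the quality stays the same.
Emin: root E up a perfect fifth → B, giving Bmin.
D°7: root D up a perfect fifth → A, giving A°7.
F♯+: root F♯ up a perfect fifth → C#, giving C#+.
Fmaj: root F up a perfect fifth → C, giving Cmaj.
D+: root D up a perfect fifth → A, giving A+.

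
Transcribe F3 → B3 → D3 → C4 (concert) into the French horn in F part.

C4 F#4 A3 G4

Written C4 sounds as F3 on the French horn in F, so concert pitches are written a perfect fifth up.
F3 to C4
B3 to F#4
D3 to A3
C4 to G4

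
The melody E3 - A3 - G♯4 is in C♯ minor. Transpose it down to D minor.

From C♯ down to D is a major seventh; apply that to each pitch.
E3 becomes F2
A3 becomes Bb2
G#4 becomes A3

F2 Bb2 A3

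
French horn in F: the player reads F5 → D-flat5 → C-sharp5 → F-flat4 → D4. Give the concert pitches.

Bb4 Gb4 F#4 Bbb3 G3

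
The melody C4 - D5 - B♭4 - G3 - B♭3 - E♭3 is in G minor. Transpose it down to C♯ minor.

F#3 G#4 E4 C#3 E3 A2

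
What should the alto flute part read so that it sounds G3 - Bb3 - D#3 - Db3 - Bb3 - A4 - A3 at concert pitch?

C4 Eb4 G#3 Gb3 Eb4 D5 D4

Written C4 sounds as G3 on the alto flute, so concert pitches are written a perfect fourth up.
G3 gives C4
Bb3 gives Eb4
D#3 gives G#3
Db3 gives Gb3
Bb3 gives Eb4
A4 gives D5
A3 gives D4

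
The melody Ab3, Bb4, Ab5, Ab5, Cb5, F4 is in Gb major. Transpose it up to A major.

B3 C#5 B5 B5 D5 G#4

From Gb up to A is an augmented second; apply that to each pitch.
Ab3 gives B3
Bb4 gives C#5
Ab5 gives B5
Ab5 gives B5
Cb5 gives D5
F4 gives G#4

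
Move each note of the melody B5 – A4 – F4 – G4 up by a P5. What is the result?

F#6 E5 C5 D5

B5 to F#6
A4 to E5
F4 to C5
G4 to D5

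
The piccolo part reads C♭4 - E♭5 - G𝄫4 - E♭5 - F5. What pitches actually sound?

Cb5 Eb6 Gbb5 Eb6 F6

The piccolo sounds a perfect octave above written, so transpose each written note up a perfect octave.
Cb4 → Cb5
Eb5 → Eb6
Gbb4 → Gbb5
Eb5 → Eb6
F5 → F6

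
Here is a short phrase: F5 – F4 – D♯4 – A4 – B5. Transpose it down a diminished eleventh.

C#4 C#3 A##2 E#3 F##4

F5 gives C#4
F4 gives C#3
D#4 gives A##2
A4 gives E#3
B5 gives F##4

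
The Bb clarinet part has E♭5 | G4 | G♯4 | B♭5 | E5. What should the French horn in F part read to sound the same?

Ab5 C5 C#5 Eb6 A5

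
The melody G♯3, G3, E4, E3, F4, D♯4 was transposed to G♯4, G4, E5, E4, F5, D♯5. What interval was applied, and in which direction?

From G#3 to G#4 is 8 letter names — an octave of some quality.
G#3 to G#4 is 12 semitones, which makes it a perfect octave; the second version is higher, so the direction is up.
Checking another pair — D#4 → D#5 — gives the same interval.

up a perfect octave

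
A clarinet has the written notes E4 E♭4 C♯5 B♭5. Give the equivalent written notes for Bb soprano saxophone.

First find concert pitch: the A clarinet sounds a minor third below written, so E4 E♭4 C♯5 B♭5 sounds C#4 C4 A#4 G5.
Then write for Bb soprano saxophone: it sounds a major second below written, so the part must be a major second above concert.
C#4 → D#4
C4 → D4
A#4 → B#4
G5 → A5

D#4 D4 B#4 A5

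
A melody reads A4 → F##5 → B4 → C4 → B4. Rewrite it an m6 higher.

A4 becomes F5
F##5 becomes D#6
B4 becomes G5
C4 becomes Ab4
B4 becomes G5

F5 D#6 G5 Ab4 G5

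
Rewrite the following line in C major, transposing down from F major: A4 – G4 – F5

E4 D4 C5

F major to C major down is a perfect fourth, so every note moves down by that interval.
A4 becomes E4
G4 becomes D4
F5 becomes C5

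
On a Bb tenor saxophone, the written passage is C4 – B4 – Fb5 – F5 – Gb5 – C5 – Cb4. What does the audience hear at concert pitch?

Bb2 A3 Ebb4 Eb4 Fb4 Bb3 Bbb2

Written C4 on the Bb tenor saxophone sounds as Bb2, a major ninth lower; apply that shift to every note.
C4 → Bb2
B4 → A3
Fb5 → Ebb4
F5 → Eb4
Gb5 → Fb4
C5 → Bb3
Cb4 → Bbb2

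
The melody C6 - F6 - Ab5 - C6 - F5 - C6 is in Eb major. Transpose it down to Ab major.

F5 Bb5 Db5 F5 Bb4 F5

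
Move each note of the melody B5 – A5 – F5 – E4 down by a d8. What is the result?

B5 becomes B#4
A5 becomes A#4
F5 becomes F#4
E4 becomes E#3

B#4 A#4 F#4 E#3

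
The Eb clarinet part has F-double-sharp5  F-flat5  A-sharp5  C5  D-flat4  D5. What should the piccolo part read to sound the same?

A#4 Abb4 C#5 Eb4 Fb3 F4

First find concert pitch: the Eb clarinet sounds a minor third above written, so F-double-sharp5 F-flat5 A-sharp5 C5 D-flat4 D5 sounds A#5 Abb5 C#6 Eb5 Fb4 F5.
Then write for piccolo: it sounds a perfect octave above written, so the part must be a perfect octave below concert.
A#5 → A#4
Abb5 → Abb4
C#6 → C#5
Eb5 → Eb4
Fb4 → Fb3
F5 → F4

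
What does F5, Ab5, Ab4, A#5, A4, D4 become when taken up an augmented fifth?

C#6 E6 E5 E##6 E#5 A#4

F5: a fifth up reaches C, and 8 semitones makes it C#6.
An augmented fifth up from Ab5 gives E6.
Ab4 up an augmented fifth is E5.
A#5: a fifth up reaches E, and 8 semitones makes it E##6.
An augmented fifth up from A4 gives E#5.
D4 up an augmented fifth is A#4.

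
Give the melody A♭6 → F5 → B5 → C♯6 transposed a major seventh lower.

Bbb5 Gb4 C5 D5

Ab6 down a major seventh is Bbb5.
F5: a seventh down reaches G, and 11 semitones makes it Gb4.
B5: a seventh down reaches C, and 11 semitones makes it C5.
A major seventh down from C#6 gives D5.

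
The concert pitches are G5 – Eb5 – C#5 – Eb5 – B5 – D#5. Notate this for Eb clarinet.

E5 C5 A#4 C5 G#5 B#4

The Eb clarinet sounds a minor third above written, so the written part must be a minor third below concert — transpose each note down.
G5 to E5
Eb5 to C5
C#5 to A#4
Eb5 to C5
B5 to G#5
D#5 to B#4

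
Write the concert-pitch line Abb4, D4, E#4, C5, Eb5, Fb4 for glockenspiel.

The glockenspiel sounds a perfect fifteenth above written, so the written part must be a perfect fifteenth below concert — transpose each note down.
Abb4 gives Abb2
D4 gives D2
E#4 gives E#2
C5 gives C3
Eb5 gives Eb3
Fb4 gives Fb2

Abb2 D2 E#2 C3 Eb3 Fb2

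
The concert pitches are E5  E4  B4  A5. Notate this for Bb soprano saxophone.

Written C4 sounds as Bb3 on the Bb soprano saxophone, so concert pitches are written a major second up.
E5 becomes F#5
E4 becomes F#4
B4 becomes C#5
A5 becomes B5

F#5 F#4 C#5 B5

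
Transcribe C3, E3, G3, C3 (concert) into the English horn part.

Written C4 sounds as F3 on the English horn, so concert pitches are written a perfect fifth up.
C3 to G3
E3 to B3
G3 to D4
C3 to G3

G3 B3 D4 G3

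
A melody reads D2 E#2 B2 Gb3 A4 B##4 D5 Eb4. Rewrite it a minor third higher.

D2 becomes F2
E#2 becomes G#2
B2 becomes D3
Gb3 becomes Bbb3
A4 becomes C5
B##4 becomes D##5
D5 becomes F5
Eb4 becomes Gb4

F2 G#2 D3 Bbb3 C5 D##5 F5 Gb4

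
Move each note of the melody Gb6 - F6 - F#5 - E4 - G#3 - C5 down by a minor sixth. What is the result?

Gb6 -> Bb5
F6 -> A5
F#5 -> A#4
E4 -> G#3
G#3 -> B#2
C5 -> E4

Bb5 A5 A#4 G#3 B#2 E4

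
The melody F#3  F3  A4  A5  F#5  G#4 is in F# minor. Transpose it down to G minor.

G2 Gb2 Bb3 Bb4 G4 A3

F# minor to G minor down is a major seventh, so every note moves down by that interval.
F#3 becomes G2
F3 becomes Gb2
A4 becomes Bb3
A5 becomes Bb4
F#5 becomes G4
G#4 becomes A3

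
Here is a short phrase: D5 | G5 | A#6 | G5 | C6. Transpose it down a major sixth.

D5: a sixth down reaches F, and 9 semitones makes it F4.
G5 down a major sixth is Bb4.
A major sixth down from A#6 gives C#6.
G5 down a major sixth is Bb4.
A major sixth down from C6 gives Eb5.

F4 Bb4 C#6 Bb4 Eb5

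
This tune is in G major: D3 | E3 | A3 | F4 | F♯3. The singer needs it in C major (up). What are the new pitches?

From G up to C is a perfect fourth; apply that to each pitch.
D3 gives G3
E3 gives A3
A3 gives D4
F4 gives Bb4
F#3 gives B3

G3 A3 D4 Bb4 B3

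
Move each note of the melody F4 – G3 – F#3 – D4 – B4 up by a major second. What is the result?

F4 becomes G4
G3 becomes A3
F#3 becomes G#3
D4 becomes E4
B4 becomes C#5

G4 A3 G#3 E4 C#5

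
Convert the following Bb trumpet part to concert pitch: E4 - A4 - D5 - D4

Written C4 on the Bb trumpet sounds as Bb3, a major second lower; apply that shift to every note.
E4 to D4
A4 to G4
D5 to C5
D4 to C4

D4 G4 C5 C4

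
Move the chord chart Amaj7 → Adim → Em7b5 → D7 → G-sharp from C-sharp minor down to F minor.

Dbmaj7 Dbdim Abm7b5 Gb7 C

C-sharp minor down to F minor is an augmented fifth; each chord root moves by that interval while the quality stays the same.
Amaj7: root A down an augmented fifth → Db, giving Dbmaj7.
Adim: root A down an augmented fifth → Db, giving Dbdim.
Em7b5: root E down an augmented fifth → Ab, giving Abm7b5.
D7: root D down an augmented fifth → Gb, giving Gb7.
G-sharp: root G-sharp down an augmented fifth → C, giving C.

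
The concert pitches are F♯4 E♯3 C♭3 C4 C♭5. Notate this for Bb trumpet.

Written C4 sounds as Bb3 on the Bb trumpet, so concert pitches are written a major second up.
F#4 -> G#4
E#3 -> F##3
Cb3 -> Db3
C4 -> D4
Cb5 -> Db5

G#4 F##3 Db3 D4 Db5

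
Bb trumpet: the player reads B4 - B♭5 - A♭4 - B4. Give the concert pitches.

Written C4 on the Bb trumpet sounds as Bb3, a major second lower; apply that shift to every note.
B4 -> A4
Bb5 -> Ab5
Ab4 -> Gb4
B4 -> A4

A4 Ab5 Gb4 A4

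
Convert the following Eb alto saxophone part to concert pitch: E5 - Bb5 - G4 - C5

G4 Db5 Bb3 Eb4

The Eb alto saxophone sounds a major sixth below written, so transpose each written note down a major sixth.
E5 -> G4
Bb5 -> Db5
G4 -> Bb3
C5 -> Eb4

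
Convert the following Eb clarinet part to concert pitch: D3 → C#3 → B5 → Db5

F3 E3 D6 Fb5

The Eb clarinet sounds a minor third above written, so transpose each written note up a minor third.
D3 gives F3
C#3 gives E3
B5 gives D6
Db5 gives Fb5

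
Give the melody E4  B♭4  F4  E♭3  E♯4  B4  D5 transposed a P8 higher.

A perfect octave up from E4 gives E5.
Bb4: an octave up reaches B, and 12 semitones makes it Bb5.
F4 up a perfect octave is F5.
Eb3: an octave up reaches E, and 12 semitones makes it Eb4.
E#4 up a perfect octave is E#5.
B4: an octave up reaches B, and 12 semitones makes it B5.
D5: an octave up reaches D, and 12 semitones makes it D6.

E5 Bb5 F5 Eb4 E#5 B5 D6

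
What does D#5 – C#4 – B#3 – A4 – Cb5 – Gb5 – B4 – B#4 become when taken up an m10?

F#6 E5 D#5 C6 Ebb6 Bbb6 D6 D#6

A minor tenth up from D#5 gives F#6.
C#4 up a minor tenth is E5.
B#3: a tenth up reaches D, and 15 semitones makes it D#5.
A4 up a minor tenth is C6.
Cb5 up a minor tenth is Ebb6.
A minor tenth up from Gb5 gives Bbb6.
B4: a tenth up reaches D, and 15 semitones makes it D6.
B#4 up a minor tenth is D#6.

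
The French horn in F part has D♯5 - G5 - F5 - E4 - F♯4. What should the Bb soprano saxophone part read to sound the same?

First find concert pitch: the French horn in F sounds a perfect fifth below written, so D♯5 G5 F5 E4 F♯4 sounds G#4 C5 Bb4 A3 B3.
Then write for Bb soprano saxophone: it sounds a major second below written, so the part must be a major second above concert.
G#4 → A#4
C5 → D5
Bb4 → C5
A3 → B3
B3 → C#4

A#4 D5 C5 B3 C#4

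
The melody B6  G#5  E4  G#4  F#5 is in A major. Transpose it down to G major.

A major to G major down is a major second, so every note moves down by that interval.
B6 becomes A6
G#5 becomes F#5
E4 becomes D4
G#4 becomes F#4
F#5 becomes E5

A6 F#5 D4 F#4 E5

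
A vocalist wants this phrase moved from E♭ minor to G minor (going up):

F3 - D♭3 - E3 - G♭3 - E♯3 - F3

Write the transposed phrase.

A3 F3 G#3 Bb3 G##3 A3

From E♭ up to G is a major third; apply that to each pitch.
F3 -> A3
Db3 -> F3
E3 -> G#3
Gb3 -> Bb3
E#3 -> G##3
F3 -> A3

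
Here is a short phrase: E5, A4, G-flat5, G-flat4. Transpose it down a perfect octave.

E4 A3 Gb4 Gb3

E5 down a perfect octave is E4.
A perfect octave down from A4 gives A3.
Gb5: an octave down reaches G, and 12 semitones makes it Gb4.
Gb4 down a perfect octave is Gb3.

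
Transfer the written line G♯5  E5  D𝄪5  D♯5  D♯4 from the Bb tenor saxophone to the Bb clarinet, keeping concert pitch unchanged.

G#4 E4 D##4 D#4 D#3

First find concert pitch: the Bb tenor saxophone sounds a major ninth below written, so G♯5 E5 D𝄪5 D♯5 D♯4 sounds F#4 D4 C##4 C#4 C#3.
Then write for Bb clarinet: it sounds a major second below written, so the part must be a major second above concert.
F#4 → G#4
D4 → E4
C##4 → D##4
C#4 → D#4
C#3 → D#3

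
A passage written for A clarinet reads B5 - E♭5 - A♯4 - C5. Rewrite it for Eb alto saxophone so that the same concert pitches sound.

First find concert pitch: the A clarinet sounds a minor third below written, so B5 E♭5 A♯4 C5 sounds G#5 C5 F##4 A4.
Then write for Eb alto saxophone: it sounds a major sixth below written, so the part must be a major sixth above concert.
G#5 → E#6
C5 → A5
F##4 → D##5
A4 → F#5

E#6 A5 D##5 F#5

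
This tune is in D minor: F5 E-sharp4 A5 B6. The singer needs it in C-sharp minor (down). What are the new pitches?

D minor to C-sharp minor down is a minor second, so every note moves down by that interval.
F5 gives E5
E#4 gives D##4
A5 gives G#5
B6 gives A#6

E5 D##4 G#5 A#6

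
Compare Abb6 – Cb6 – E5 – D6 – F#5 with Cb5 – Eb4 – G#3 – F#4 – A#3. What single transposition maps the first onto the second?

down a minor thirteenth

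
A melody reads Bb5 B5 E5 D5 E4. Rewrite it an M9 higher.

Bb5 becomes C7
B5 becomes C#7
E5 becomes F#6
D5 becomes E6
E4 becomes F#5

C7 C#7 F#6 E6 F#5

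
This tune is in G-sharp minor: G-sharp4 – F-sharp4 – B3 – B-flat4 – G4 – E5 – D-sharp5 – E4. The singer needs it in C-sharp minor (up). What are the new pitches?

G-sharp minor to C-sharp minor up is a perfect fourth, so every note moves up by that interval.
G#4 gives C#5
F#4 gives B4
B3 gives E4
Bb4 gives Eb5
G4 gives C5
E5 gives A5
D#5 gives G#5
E4 gives A4

C#5 B4 E4 Eb5 C5 A5 G#5 A4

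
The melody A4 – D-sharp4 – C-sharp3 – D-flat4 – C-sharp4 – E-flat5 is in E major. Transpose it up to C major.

From E up to C is a minor sixth; apply that to each pitch.
A4 to F5
D#4 to B4
C#3 to A3
Db4 to Bbb4
C#4 to A4
Eb5 to Cb6

F5 B4 A3 Bbb4 A4 Cb6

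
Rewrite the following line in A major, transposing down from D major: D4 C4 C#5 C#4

A3 G3 G#4 G#3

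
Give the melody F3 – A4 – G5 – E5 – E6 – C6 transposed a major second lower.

Eb3 G4 F5 D5 D6 Bb5

F3 gives Eb3
A4 gives G4
G5 gives F5
E5 gives D5
E6 gives D6
C6 gives Bb5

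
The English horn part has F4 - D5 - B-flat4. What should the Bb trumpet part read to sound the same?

First find concert pitch: the English horn sounds a perfect fifth below written, so F4 D5 B-flat4 sounds Bb3 G4 Eb4.
Then write for Bb trumpet: it sounds a major second below written, so the part must be a major second above concert.
Bb3 → C4
G4 → A4
Eb4 → F4

C4 A4 F4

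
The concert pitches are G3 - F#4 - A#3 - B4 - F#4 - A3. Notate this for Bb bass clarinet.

Written C4 sounds as Bb2 on the Bb bass clarinet, so concert pitches are written a major ninth up.
G3 gives A4
F#4 gives G#5
A#3 gives B#4
B4 gives C#6
F#4 gives G#5
A3 gives B4

A4 G#5 B#4 C#6 G#5 B4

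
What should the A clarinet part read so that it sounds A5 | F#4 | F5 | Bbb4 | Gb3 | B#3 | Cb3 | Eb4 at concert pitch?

C6 A4 Ab5 Dbb5 Bbb3 D#4 Ebb3 Gb4

Written C4 sounds as A3 on the A clarinet, so concert pitches are written a minor third up.
A5 gives C6
F#4 gives A4
F5 gives Ab5
Bbb4 gives Dbb5
Gb3 gives Bbb3
B#3 gives D#4
Cb3 gives Ebb3
Eb4 gives Gb4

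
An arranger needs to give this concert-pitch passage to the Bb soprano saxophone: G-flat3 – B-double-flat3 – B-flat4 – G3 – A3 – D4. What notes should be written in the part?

The Bb soprano saxophone sounds a major second below written, so the written part must be a major second above concert — transpose each note up.
Gb3 to Ab3
Bbb3 to Cb4
Bb4 to C5
G3 to A3
A3 to B3
D4 to E4

Ab3 Cb4 C5 A3 B3 E4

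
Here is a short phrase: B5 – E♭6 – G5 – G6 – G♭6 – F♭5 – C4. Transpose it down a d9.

B5: a ninth down reaches A, and 12 semitones makes it A##4.
Eb6 down a diminished ninth is D#5.
G5: a ninth down reaches F, and 12 semitones makes it F##4.
G6 down a diminished ninth is F##5.
A diminished ninth down from Gb6 gives F#5.
Fb5: a ninth down reaches E, and 12 semitones makes it E4.
A diminished ninth down from C4 gives B#2.

A##4 D#5 F##4 F##5 F#5 E4 B#2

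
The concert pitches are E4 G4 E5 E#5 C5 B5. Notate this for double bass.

E5 G5 E6 E#6 C6 B6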